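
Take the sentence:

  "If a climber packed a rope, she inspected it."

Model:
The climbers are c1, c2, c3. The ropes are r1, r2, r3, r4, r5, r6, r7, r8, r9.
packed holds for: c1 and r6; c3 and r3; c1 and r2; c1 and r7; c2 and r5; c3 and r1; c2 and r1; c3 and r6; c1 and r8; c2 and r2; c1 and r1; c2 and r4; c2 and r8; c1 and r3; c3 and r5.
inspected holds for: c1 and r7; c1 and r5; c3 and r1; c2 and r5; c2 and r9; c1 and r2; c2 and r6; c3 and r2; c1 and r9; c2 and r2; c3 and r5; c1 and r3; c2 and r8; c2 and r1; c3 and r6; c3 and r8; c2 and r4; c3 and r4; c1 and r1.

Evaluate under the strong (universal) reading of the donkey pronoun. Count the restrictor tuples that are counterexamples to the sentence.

3

"it" takes "a rope" as antecedent — a donkey pronoun bound across the clause boundary.
Strong reading: for every (c,r) with packed(c,r), inspected(c,r).
Restrictor pairs: (c1,r1) ✓  (c1,r2) ✓  (c1,r3) ✓  (c1,r6) ✗  (c1,r7) ✓  (c1,r8) ✗  (c2,r1) ✓  (c2,r2) ✓  (c2,r4) ✓  (c2,r5) ✓  (c2,r8) ✓  (c3,r1) ✓  (c3,r3) ✗  (c3,r5) ✓  (c3,r6) ✓
Counterexamples (restrictor pairs failing the scope): 3.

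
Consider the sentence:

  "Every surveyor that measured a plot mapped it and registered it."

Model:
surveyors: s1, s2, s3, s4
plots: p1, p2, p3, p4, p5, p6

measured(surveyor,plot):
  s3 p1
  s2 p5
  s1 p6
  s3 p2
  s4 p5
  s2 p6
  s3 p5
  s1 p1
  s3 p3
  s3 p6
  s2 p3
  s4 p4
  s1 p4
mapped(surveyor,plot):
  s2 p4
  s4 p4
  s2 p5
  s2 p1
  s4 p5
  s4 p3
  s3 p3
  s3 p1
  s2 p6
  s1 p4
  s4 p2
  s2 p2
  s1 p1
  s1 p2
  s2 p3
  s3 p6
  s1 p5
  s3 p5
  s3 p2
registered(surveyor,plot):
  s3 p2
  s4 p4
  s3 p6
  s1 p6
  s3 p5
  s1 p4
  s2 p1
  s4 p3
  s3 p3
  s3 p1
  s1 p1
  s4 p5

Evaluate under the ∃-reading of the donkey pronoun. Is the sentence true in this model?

False

"it" takes "a plot" as antecedent — a donkey pronoun bound across the clause boundary.
Weak reading: every surveyor s with some measured-plot has at least one measured-plot p such that mapped(s,p) ∧ registered(s,p).
Per surveyor: s1:✓  s2:✗  s3:✓  s4:✓
s2 has no witness among its measured-plots.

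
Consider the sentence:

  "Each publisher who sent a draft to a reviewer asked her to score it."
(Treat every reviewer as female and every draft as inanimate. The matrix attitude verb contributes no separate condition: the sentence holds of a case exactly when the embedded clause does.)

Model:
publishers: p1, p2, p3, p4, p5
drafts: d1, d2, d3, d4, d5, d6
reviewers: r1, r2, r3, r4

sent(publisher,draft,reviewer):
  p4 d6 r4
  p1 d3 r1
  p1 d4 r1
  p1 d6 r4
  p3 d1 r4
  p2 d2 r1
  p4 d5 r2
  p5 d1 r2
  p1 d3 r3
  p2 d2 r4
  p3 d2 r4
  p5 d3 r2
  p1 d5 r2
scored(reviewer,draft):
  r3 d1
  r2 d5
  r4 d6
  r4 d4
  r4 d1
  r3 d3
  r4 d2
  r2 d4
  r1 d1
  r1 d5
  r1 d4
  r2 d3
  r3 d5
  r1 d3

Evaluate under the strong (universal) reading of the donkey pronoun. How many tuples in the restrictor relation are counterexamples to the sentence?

2

"her" takes "a reviewer" as antecedent and "it" takes "a draft"; both are donkey pronouns co-varying with the restrictor.
Strong reading: for every (p,d,r) with sent(p,d,r), scored(r,d).
Restrictor triples: (p1,d3,r1)→scored(r1,d3) ✓  (p1,d3,r3)→scored(r3,d3) ✓  (p1,d4,r1)→scored(r1,d4) ✓  (p1,d5,r2)→scored(r2,d5) ✓  (p1,d6,r4)→scored(r4,d6) ✓  (p2,d2,r1)→scored(r1,d2) ✗  (p2,d2,r4)→scored(r4,d2) ✓  (p3,d1,r4)→scored(r4,d1) ✓  (p3,d2,r4)→scored(r4,d2) ✓  (p4,d5,r2)→scored(r2,d5) ✓  (p4,d6,r4)→scored(r4,d6) ✓  (p5,d1,r2)→scored(r2,d1) ✗  (p5,d3,r2)→scored(r2,d3) ✓
Counterexamples (restrictor triples failing the scope): 2.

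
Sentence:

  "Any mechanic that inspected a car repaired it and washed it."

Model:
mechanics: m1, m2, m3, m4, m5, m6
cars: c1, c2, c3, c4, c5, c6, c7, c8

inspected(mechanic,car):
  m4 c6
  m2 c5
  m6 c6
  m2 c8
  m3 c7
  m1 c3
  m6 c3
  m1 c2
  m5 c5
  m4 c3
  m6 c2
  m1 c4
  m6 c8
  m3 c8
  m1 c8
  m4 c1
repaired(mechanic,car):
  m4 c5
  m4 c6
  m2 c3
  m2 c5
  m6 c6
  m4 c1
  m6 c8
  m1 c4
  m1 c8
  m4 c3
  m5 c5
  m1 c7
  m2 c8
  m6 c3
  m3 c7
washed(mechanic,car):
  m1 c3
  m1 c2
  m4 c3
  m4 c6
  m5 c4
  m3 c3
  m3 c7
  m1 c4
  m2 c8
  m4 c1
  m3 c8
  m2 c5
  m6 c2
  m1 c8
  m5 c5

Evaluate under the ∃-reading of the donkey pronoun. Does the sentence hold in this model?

False

"it" takes "a car" as antecedent — a donkey pronoun bound across the clause boundary.
Weak reading: every mechanic m with some inspected-car has at least one inspected-car c such that repaired(m,c) ∧ washed(m,c).
Per mechanic: m1:✓  m2:✓  m3:✓  m4:✓  m5:✓  m6:✗
m6 has no witness among its inspected-cars.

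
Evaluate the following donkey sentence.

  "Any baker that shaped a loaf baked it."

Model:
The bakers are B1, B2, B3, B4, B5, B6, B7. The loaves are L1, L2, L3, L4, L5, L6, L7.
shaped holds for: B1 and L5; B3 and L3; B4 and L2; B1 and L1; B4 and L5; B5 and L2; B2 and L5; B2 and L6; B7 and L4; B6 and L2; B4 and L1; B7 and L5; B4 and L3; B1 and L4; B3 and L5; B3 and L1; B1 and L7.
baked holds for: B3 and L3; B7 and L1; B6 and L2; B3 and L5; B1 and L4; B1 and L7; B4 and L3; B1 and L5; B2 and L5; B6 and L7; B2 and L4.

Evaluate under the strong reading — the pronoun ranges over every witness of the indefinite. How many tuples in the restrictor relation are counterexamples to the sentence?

"it" takes "a loaf" as antecedent — a donkey pronoun bound across the clause boundary.
Strong reading: for every (b,l) with shaped(b,l), baked(b,l).
Restrictor pairs: (B1,L1) ✗  (B1,L4) ✓  (B1,L5) ✓  (B1,L7) ✓  (B2,L5) ✓  (B2,L6) ✗  (B3,L1) ✗  (B3,L3) ✓  (B3,L5) ✓  (B4,L1) ✗  (B4,L2) ✗  (B4,L3) ✓  (B4,L5) ✗  (B5,L2) ✗  (B6,L2) ✓  (B7,L4) ✗  (B7,L5) ✗
Counterexamples (restrictor pairs failing the scope): 9.

9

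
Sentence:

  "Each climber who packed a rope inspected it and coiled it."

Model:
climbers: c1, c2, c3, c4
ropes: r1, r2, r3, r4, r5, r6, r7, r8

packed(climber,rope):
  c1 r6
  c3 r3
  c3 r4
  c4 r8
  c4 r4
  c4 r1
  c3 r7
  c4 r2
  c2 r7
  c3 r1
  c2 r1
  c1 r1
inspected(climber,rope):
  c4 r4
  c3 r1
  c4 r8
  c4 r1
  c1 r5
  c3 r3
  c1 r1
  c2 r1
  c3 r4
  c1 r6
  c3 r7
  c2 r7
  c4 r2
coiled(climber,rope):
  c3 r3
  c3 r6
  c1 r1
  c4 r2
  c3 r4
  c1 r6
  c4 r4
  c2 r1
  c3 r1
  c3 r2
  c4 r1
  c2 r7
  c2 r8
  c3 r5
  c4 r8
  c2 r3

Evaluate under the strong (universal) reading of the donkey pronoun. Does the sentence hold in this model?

False

"it" takes "a rope" as antecedent — a donkey pronoun bound across the clause boundary.
Strong reading: for every (c,r) with packed(c,r), inspected(c,r) ∧ coiled(c,r).
Restrictor pairs: (c1,r1) ✓  (c1,r6) ✓  (c2,r1) ✓  (c2,r7) ✓  (c3,r1) ✓  (c3,r3) ✓  (c3,r4) ✓  (c3,r7) ✗  (c4,r1) ✓  (c4,r2) ✓  (c4,r4) ✓  (c4,r8) ✓
Counterexample: (c3,r7) is in packed but fails the scope.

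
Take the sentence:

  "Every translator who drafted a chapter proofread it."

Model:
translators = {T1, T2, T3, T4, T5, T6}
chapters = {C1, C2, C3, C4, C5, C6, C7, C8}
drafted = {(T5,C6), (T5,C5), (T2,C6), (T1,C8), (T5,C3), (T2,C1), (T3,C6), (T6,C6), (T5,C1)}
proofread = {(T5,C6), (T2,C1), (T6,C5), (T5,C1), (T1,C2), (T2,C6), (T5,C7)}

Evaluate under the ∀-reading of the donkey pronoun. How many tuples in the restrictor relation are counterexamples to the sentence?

5

"it" takes "a chapter" as antecedent — a donkey pronoun bound across the clause boundary.
Strong reading: for every (t,c) with drafted(t,c), proofread(t,c).
Restrictor pairs: (T1,C8) ✗  (T2,C1) ✓  (T2,C6) ✓  (T3,C6) ✗  (T5,C1) ✓  (T5,C3) ✗  (T5,C5) ✗  (T5,C6) ✓  (T6,C6) ✗
Counterexamples (restrictor pairs failing the scope): 5.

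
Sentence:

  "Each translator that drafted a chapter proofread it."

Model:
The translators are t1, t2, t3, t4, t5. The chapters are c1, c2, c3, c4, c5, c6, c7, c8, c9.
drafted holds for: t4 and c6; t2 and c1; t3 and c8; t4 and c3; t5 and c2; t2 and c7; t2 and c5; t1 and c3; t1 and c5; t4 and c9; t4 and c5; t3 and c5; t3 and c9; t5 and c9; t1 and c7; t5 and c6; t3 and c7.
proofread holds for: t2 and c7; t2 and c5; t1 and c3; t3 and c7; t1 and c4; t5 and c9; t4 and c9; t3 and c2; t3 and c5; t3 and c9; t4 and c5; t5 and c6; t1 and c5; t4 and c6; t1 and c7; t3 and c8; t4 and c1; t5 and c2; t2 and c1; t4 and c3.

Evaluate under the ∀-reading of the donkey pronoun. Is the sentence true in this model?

True

"it" takes "a chapter" as antecedent — a donkey pronoun bound across the clause boundary.
Strong reading: for every (t,c) with drafted(t,c), proofread(t,c).
Restrictor pairs: (t1,c3) ✓  (t1,c5) ✓  (t1,c7) ✓  (t2,c1) ✓  (t2,c5) ✓  (t2,c7) ✓  (t3,c5) ✓  (t3,c7) ✓  (t3,c8) ✓  (t3,c9) ✓  (t4,c3) ✓  (t4,c5) ✓  (t4,c6) ✓  (t4,c9) ✓  (t5,c2) ✓  (t5,c6) ✓  (t5,c9) ✓
Every restrictor pair satisfies the scope.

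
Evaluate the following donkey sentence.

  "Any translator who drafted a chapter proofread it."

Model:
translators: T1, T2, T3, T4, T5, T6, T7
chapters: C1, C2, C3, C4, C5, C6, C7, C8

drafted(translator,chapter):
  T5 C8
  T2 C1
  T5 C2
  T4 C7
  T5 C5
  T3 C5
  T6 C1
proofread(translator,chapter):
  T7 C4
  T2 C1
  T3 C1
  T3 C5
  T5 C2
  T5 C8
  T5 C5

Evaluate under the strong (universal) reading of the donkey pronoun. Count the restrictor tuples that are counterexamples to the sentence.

2

"it" takes "a chapter" as antecedent — a donkey pronoun bound across the clause boundary.
Strong reading: for every (t,c) with drafted(t,c), proofread(t,c).
Restrictor pairs: (T2,C1) ✓  (T3,C5) ✓  (T4,C7) ✗  (T5,C2) ✓  (T5,C5) ✓  (T5,C8) ✓  (T6,C1) ✗
Counterexamples (restrictor pairs failing the scope): 2.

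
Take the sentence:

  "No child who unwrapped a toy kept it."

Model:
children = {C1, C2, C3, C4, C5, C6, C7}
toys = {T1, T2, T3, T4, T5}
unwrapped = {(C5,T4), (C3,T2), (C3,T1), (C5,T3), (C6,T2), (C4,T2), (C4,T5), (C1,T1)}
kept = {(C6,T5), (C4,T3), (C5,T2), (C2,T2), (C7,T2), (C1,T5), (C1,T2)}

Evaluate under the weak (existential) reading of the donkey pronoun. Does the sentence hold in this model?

"it" takes "a toy" as antecedent — a donkey pronoun bound across the clause boundary.
Truth condition: for no (c,t) with unwrapped(c,t) does kept(c,t) hold.
Restrictor pairs — does the scope hold? (C1,T1):fails  (C3,T1):fails  (C3,T2):fails  (C4,T2):fails  (C4,T5):fails  (C5,T3):fails  (C5,T4):fails  (C6,T2):fails
Scope holds for no restrictor pair, so the sentence is true.

True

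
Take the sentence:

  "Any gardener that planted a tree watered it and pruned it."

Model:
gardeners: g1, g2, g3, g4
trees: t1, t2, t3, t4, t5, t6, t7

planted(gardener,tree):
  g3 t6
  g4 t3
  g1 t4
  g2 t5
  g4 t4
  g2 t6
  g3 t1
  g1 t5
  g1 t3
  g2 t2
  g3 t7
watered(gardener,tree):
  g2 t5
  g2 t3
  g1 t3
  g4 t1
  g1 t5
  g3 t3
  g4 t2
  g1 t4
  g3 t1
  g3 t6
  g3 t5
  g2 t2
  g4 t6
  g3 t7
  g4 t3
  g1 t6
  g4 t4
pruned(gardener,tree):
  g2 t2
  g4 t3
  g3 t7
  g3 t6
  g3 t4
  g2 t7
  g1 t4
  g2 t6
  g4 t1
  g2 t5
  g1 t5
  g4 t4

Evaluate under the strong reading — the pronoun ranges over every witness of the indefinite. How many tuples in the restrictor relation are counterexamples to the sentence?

3

"it" takes "a tree" as antecedent — a donkey pronoun bound across the clause boundary.
Strong reading: for every (g,t) with planted(g,t), watered(g,t) ∧ pruned(g,t).
Restrictor pairs: (g1,t3) ✗  (g1,t4) ✓  (g1,t5) ✓  (g2,t2) ✓  (g2,t5) ✓  (g2,t6) ✗  (g3,t1) ✗  (g3,t6) ✓  (g3,t7) ✓  (g4,t3) ✓  (g4,t4) ✓
Counterexamples (restrictor pairs failing the scope): 3.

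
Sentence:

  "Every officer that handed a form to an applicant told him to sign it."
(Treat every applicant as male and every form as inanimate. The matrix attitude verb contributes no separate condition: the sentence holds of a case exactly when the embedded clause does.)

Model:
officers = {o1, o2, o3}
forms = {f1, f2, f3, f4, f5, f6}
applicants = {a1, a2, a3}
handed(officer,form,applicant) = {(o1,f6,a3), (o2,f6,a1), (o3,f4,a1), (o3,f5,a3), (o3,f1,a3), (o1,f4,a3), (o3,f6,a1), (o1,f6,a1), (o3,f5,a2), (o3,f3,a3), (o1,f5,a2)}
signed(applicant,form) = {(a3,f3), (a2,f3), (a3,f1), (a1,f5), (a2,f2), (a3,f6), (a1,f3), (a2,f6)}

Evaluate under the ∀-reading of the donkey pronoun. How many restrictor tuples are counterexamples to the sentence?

8

"him" takes "an applicant" as antecedent and "it" takes "a form"; both are donkey pronouns co-varying with the restrictor.
Strong reading: for every (o,f,a) with handed(o,f,a), signed(a,f).
Restrictor triples: (o1,f4,a3)→signed(a3,f4) ✗  (o1,f5,a2)→signed(a2,f5) ✗  (o1,f6,a1)→signed(a1,f6) ✗  (o1,f6,a3)→signed(a3,f6) ✓  (o2,f6,a1)→signed(a1,f6) ✗  (o3,f1,a3)→signed(a3,f1) ✓  (o3,f3,a3)→signed(a3,f3) ✓  (o3,f4,a1)→signed(a1,f4) ✗  (o3,f5,a2)→signed(a2,f5) ✗  (o3,f5,a3)→signed(a3,f5) ✗  (o3,f6,a1)→signed(a1,f6) ✗
Counterexamples (restrictor triples failing the scope): 8.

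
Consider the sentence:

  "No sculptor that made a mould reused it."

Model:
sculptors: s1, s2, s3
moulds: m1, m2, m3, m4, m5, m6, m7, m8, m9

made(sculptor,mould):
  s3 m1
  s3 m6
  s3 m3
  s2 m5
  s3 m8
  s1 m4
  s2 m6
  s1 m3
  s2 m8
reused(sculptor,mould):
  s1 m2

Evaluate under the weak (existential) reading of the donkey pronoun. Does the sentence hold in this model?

"it" takes "a mould" as antecedent — a donkey pronoun bound across the clause boundary.
Truth condition: for no (s,m) with made(s,m) does reused(s,m) hold.
Restrictor pairs — does the scope hold? (s1,m3):fails  (s1,m4):fails  (s2,m5):fails  (s2,m6):fails  (s2,m8):fails  (s3,m1):fails  (s3,m3):fails  (s3,m6):fails  (s3,m8):fails
Scope holds for no restrictor pair, so the sentence is true.

True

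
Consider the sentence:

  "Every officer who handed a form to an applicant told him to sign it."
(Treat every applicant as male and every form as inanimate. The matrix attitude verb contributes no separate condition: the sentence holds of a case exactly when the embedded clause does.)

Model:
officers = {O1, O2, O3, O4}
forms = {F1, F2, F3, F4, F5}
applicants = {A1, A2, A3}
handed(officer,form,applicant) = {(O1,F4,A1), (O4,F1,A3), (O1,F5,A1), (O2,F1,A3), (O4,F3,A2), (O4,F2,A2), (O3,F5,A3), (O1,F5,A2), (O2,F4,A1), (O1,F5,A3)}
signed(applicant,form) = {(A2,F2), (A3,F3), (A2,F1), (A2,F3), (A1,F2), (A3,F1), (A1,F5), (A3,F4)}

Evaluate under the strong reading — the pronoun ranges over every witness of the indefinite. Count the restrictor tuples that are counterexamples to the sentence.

5

"him" takes "an applicant" as antecedent and "it" takes "a form"; both are donkey pronouns co-varying with the restrictor.
Strong reading: for every (o,f,a) with handed(o,f,a), signed(a,f).
Restrictor triples: (O1,F4,A1)→signed(A1,F4) ✗  (O1,F5,A1)→signed(A1,F5) ✓  (O1,F5,A2)→signed(A2,F5) ✗  (O1,F5,A3)→signed(A3,F5) ✗  (O2,F1,A3)→signed(A3,F1) ✓  (O2,F4,A1)→signed(A1,F4) ✗  (O3,F5,A3)→signed(A3,F5) ✗  (O4,F1,A3)→signed(A3,F1) ✓  (O4,F2,A2)→signed(A2,F2) ✓  (O4,F3,A2)→signed(A2,F3) ✓
Counterexamples (restrictor triples failing the scope): 5.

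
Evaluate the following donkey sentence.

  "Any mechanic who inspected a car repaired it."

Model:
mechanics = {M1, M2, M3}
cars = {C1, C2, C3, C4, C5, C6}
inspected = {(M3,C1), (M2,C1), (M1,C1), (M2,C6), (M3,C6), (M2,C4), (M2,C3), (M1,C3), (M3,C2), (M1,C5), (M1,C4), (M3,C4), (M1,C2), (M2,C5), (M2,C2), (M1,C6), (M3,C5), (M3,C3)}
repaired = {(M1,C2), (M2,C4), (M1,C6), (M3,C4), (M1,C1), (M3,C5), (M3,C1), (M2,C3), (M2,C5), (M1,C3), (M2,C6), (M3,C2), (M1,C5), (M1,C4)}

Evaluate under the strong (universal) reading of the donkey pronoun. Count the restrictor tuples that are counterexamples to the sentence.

"it" takes "a car" as antecedent — a donkey pronoun bound across the clause boundary.
Strong reading: for every (m,c) with inspected(m,c), repaired(m,c).
Restrictor pairs: (M1,C1) ✓  (M1,C2) ✓  (M1,C3) ✓  (M1,C4) ✓  (M1,C5) ✓  (M1,C6) ✓  (M2,C1) ✗  (M2,C2) ✗  (M2,C3) ✓  (M2,C4) ✓  (M2,C5) ✓  (M2,C6) ✓  (M3,C1) ✓  (M3,C2) ✓  (M3,C3) ✗  (M3,C4) ✓  (M3,C5) ✓  (M3,C6) ✗
Counterexamples (restrictor pairs failing the scope): 4.

4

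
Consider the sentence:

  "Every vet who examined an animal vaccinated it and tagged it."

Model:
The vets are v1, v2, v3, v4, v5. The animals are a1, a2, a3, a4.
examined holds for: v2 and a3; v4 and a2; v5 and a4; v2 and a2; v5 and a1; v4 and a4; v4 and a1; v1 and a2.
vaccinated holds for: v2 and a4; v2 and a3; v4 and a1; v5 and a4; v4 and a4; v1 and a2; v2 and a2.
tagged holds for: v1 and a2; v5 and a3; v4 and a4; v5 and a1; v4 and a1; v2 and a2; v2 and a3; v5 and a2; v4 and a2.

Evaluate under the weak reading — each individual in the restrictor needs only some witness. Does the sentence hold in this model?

False

"it" takes "an animal" as antecedent — a donkey pronoun bound across the clause boundary.
Weak reading: every vet v with some examined-animal has at least one examined-animal a such that vaccinated(v,a) ∧ tagged(v,a).
Per vet: v1:✓  v2:✓  v4:✓  v5:✗
v5 has no witness among its examined-animals.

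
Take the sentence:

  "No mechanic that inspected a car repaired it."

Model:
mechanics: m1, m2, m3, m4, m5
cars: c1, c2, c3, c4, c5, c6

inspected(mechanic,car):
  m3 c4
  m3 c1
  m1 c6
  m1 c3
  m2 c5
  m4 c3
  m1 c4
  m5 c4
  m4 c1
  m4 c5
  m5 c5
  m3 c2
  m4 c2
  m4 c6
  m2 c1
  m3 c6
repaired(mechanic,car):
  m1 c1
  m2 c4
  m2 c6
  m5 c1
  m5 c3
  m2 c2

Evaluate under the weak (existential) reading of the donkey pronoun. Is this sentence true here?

True

"it" takes "a car" as antecedent — a donkey pronoun bound across the clause boundary.
Truth condition: for no (m,c) with inspected(m,c) does repaired(m,c) hold.
Restrictor pairs — does the scope hold? (m1,c3):fails  (m1,c4):fails  (m1,c6):fails  (m2,c1):fails  (m2,c5):fails  (m3,c1):fails  (m3,c2):fails  (m3,c4):fails  (m3,c6):fails  (m4,c1):fails  (m4,c2):fails  (m4,c3):fails  (m4,c5):fails  (m4,c6):fails  (m5,c4):fails  (m5,c5):fails
Scope holds for no restrictor pair, so the sentence is true.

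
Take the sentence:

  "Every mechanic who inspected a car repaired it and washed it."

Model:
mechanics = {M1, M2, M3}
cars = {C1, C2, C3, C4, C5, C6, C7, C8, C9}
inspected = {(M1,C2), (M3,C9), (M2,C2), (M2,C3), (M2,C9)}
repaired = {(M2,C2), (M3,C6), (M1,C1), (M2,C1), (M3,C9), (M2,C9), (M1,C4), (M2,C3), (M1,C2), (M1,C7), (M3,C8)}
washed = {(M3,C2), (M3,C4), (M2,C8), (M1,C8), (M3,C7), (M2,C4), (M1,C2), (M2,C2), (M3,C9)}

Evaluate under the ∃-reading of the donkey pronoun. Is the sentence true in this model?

True

"it" takes "a car" as antecedent — a donkey pronoun bound across the clause boundary.
Weak reading: every mechanic m with some inspected-car has at least one inspected-car c such that repaired(m,c) ∧ washed(m,c).
Per mechanic: M1:✓  M2:✓  M3:✓
Every mechanic in the restrictor has a witness.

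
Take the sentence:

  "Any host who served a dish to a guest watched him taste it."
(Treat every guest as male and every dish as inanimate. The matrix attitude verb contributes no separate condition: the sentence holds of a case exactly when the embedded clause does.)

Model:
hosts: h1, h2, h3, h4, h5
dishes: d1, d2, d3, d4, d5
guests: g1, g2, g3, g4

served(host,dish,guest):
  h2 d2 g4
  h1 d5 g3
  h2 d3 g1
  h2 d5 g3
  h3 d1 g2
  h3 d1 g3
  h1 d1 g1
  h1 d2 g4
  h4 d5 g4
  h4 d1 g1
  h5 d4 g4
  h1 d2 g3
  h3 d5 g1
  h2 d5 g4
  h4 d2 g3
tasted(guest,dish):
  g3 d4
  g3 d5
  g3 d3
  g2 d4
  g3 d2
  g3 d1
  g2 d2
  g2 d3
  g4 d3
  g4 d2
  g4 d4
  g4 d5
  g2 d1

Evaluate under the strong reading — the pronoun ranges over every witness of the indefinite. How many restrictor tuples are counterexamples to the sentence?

"him" takes "a guest" as antecedent and "it" takes "a dish"; both are donkey pronouns co-varying with the restrictor.
Strong reading: for every (h,d,g) with served(h,d,g), tasted(g,d).
Restrictor triples: (h1,d1,g1)→tasted(g1,d1) ✗  (h1,d2,g3)→tasted(g3,d2) ✓  (h1,d2,g4)→tasted(g4,d2) ✓  (h1,d5,g3)→tasted(g3,d5) ✓  (h2,d2,g4)→tasted(g4,d2) ✓  (h2,d3,g1)→tasted(g1,d3) ✗  (h2,d5,g3)→tasted(g3,d5) ✓  (h2,d5,g4)→tasted(g4,d5) ✓  (h3,d1,g2)→tasted(g2,d1) ✓  (h3,d1,g3)→tasted(g3,d1) ✓  (h3,d5,g1)→tasted(g1,d5) ✗  (h4,d1,g1)→tasted(g1,d1) ✗  (h4,d2,g3)→tasted(g3,d2) ✓  (h4,d5,g4)→tasted(g4,d5) ✓  (h5,d4,g4)→tasted(g4,d4) ✓
Counterexamples (restrictor triples failing the scope): 4.

4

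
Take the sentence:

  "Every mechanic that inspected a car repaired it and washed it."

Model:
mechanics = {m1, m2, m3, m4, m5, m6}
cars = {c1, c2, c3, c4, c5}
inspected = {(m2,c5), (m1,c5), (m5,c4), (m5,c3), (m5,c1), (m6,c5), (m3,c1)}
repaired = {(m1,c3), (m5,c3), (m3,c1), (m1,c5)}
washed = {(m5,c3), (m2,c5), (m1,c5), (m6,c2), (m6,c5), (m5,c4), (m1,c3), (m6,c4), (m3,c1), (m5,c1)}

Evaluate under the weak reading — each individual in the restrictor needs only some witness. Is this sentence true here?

False

"it" takes "a car" as antecedent — a donkey pronoun bound across the clause boundary.
Weak reading: every mechanic m with some inspected-car has at least one inspected-car c such that repaired(m,c) ∧ washed(m,c).
Per mechanic: m1:✓  m2:✗  m3:✓  m5:✓  m6:✗
m2 has no witness among its inspected-cars.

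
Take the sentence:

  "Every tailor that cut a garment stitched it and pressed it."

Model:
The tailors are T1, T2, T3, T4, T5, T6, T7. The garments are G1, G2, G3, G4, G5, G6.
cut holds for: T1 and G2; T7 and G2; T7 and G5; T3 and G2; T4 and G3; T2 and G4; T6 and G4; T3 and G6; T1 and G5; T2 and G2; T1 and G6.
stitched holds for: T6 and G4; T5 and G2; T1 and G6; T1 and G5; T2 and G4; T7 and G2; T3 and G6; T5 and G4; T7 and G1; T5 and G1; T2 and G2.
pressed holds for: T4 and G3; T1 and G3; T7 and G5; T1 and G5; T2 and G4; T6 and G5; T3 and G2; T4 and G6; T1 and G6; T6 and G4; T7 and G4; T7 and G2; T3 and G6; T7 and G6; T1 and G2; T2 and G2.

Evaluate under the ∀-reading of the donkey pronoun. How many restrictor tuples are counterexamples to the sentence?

"it" takes "a garment" as antecedent — a donkey pronoun bound across the clause boundary.
Strong reading: for every (t,g) with cut(t,g), stitched(t,g) ∧ pressed(t,g).
Restrictor pairs: (T1,G2) ✗  (T1,G5) ✓  (T1,G6) ✓  (T2,G2) ✓  (T2,G4) ✓  (T3,G2) ✗  (T3,G6) ✓  (T4,G3) ✗  (T6,G4) ✓  (T7,G2) ✓  (T7,G5) ✗
Counterexamples (restrictor pairs failing the scope): 4.

4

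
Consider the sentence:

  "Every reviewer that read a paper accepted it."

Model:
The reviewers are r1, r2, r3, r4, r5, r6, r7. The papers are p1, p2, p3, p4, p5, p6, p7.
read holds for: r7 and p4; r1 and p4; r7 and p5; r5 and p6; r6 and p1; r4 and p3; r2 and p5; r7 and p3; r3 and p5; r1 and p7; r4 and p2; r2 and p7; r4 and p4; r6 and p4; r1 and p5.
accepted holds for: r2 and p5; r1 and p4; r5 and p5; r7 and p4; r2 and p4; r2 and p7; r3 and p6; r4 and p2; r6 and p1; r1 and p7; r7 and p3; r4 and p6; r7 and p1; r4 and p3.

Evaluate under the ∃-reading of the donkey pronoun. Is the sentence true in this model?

"it" takes "a paper" as antecedent — a donkey pronoun bound across the clause boundary.
Weak reading: every reviewer r with some read-paper has at least one read-paper p such that accepted(r,p).
Per reviewer: r1:✓  r2:✓  r3:✗  r4:✓  r5:✗  r6:✓  r7:✓
r3 has no witness among its read-papers.

False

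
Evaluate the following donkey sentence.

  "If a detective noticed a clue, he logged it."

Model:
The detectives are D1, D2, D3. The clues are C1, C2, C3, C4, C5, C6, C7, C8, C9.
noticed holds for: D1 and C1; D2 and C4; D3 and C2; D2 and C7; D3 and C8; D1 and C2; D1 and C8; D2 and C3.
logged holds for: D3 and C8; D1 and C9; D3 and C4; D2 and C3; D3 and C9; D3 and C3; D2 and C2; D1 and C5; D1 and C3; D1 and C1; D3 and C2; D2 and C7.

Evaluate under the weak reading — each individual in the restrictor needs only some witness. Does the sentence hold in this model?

True

"it" takes "a clue" as antecedent — a donkey pronoun bound across the clause boundary.
Weak reading: every detective d with some noticed-clue has at least one noticed-clue c such that logged(d,c).
Per detective: D1:✓  D2:✓  D3:✓
Every detective in the restrictor has a witness.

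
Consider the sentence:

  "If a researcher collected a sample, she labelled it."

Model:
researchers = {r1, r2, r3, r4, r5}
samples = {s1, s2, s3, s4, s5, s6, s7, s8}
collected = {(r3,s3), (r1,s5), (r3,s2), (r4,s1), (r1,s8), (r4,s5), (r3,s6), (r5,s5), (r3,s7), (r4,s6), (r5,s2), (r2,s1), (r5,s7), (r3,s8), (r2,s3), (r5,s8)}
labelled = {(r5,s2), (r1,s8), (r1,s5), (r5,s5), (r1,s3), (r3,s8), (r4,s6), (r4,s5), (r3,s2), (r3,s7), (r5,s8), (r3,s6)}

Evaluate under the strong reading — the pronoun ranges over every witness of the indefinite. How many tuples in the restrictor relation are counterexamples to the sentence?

5

"it" takes "a sample" as antecedent — a donkey pronoun bound across the clause boundary.
Strong reading: for every (r,s) with collected(r,s), labelled(r,s).
Restrictor pairs: (r1,s5) ✓  (r1,s8) ✓  (r2,s1) ✗  (r2,s3) ✗  (r3,s2) ✓  (r3,s3) ✗  (r3,s6) ✓  (r3,s7) ✓  (r3,s8) ✓  (r4,s1) ✗  (r4,s5) ✓  (r4,s6) ✓  (r5,s2) ✓  (r5,s5) ✓  (r5,s7) ✗  (r5,s8) ✓
Counterexamples (restrictor pairs failing the scope): 5.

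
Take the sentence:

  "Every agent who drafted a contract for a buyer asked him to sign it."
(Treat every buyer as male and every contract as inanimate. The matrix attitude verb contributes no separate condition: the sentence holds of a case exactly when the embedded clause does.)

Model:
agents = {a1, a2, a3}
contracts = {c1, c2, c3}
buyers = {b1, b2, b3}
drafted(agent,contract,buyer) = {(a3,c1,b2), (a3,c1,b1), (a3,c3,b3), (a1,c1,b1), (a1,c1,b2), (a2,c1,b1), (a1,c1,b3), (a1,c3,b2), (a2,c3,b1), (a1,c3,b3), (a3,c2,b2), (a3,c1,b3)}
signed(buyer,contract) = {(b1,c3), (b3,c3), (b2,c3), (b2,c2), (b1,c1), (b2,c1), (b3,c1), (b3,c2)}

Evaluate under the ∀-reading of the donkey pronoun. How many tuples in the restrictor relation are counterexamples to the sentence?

0

"him" takes "a buyer" as antecedent and "it" takes "a contract"; both are donkey pronouns co-varying with the restrictor.
Strong reading: for every (a,c,b) with drafted(a,c,b), signed(b,c).
Restrictor triples: (a1,c1,b1)→signed(b1,c1) ✓  (a1,c1,b2)→signed(b2,c1) ✓  (a1,c1,b3)→signed(b3,c1) ✓  (a1,c3,b2)→signed(b2,c3) ✓  (a1,c3,b3)→signed(b3,c3) ✓  (a2,c1,b1)→signed(b1,c1) ✓  (a2,c3,b1)→signed(b1,c3) ✓  (a3,c1,b1)→signed(b1,c1) ✓  (a3,c1,b2)→signed(b2,c1) ✓  (a3,c1,b3)→signed(b3,c1) ✓  (a3,c2,b2)→signed(b2,c2) ✓  (a3,c3,b3)→signed(b3,c3) ✓
Counterexamples (restrictor triples failing the scope): 0.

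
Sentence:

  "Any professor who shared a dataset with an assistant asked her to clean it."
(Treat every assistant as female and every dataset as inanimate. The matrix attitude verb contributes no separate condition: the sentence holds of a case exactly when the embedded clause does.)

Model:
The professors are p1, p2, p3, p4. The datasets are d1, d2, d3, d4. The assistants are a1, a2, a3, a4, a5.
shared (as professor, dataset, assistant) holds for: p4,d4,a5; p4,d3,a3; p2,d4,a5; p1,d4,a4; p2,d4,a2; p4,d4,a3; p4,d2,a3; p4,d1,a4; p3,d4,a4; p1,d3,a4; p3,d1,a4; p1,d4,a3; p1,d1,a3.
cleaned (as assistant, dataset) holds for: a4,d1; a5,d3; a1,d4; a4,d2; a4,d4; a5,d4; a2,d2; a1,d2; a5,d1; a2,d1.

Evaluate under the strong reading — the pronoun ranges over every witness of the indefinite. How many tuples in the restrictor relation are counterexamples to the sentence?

7

"her" takes "an assistant" as antecedent and "it" takes "a dataset"; both are donkey pronouns co-varying with the restrictor.
Strong reading: for every (p,d,a) with shared(p,d,a), cleaned(a,d).
Restrictor triples: (p1,d1,a3)→cleaned(a3,d1) ✗  (p1,d3,a4)→cleaned(a4,d3) ✗  (p1,d4,a3)→cleaned(a3,d4) ✗  (p1,d4,a4)→cleaned(a4,d4) ✓  (p2,d4,a2)→cleaned(a2,d4) ✗  (p2,d4,a5)→cleaned(a5,d4) ✓  (p3,d1,a4)→cleaned(a4,d1) ✓  (p3,d4,a4)→cleaned(a4,d4) ✓  (p4,d1,a4)→cleaned(a4,d1) ✓  (p4,d2,a3)→cleaned(a3,d2) ✗  (p4,d3,a3)→cleaned(a3,d3) ✗  (p4,d4,a3)→cleaned(a3,d4) ✗  (p4,d4,a5)→cleaned(a5,d4) ✓
Counterexamples (restrictor triples failing the scope): 7.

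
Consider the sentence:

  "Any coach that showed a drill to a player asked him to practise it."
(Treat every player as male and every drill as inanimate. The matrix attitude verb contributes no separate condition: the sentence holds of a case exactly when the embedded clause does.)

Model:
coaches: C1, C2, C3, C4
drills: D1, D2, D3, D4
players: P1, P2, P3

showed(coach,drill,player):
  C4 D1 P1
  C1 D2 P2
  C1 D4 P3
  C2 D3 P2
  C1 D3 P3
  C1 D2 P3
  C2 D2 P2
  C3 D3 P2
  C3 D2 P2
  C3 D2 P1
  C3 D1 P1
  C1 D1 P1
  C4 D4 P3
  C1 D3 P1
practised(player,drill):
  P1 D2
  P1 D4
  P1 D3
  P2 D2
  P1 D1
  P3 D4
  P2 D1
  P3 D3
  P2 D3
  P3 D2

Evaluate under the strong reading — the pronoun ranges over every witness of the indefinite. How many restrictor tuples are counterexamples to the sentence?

0

"him" takes "a player" as antecedent and "it" takes "a drill"; both are donkey pronouns co-varying with the restrictor.
Strong reading: for every (c,d,p) with showed(c,d,p), practised(p,d).
Restrictor triples: (C1,D1,P1)→practised(P1,D1) ✓  (C1,D2,P2)→practised(P2,D2) ✓  (C1,D2,P3)→practised(P3,D2) ✓  (C1,D3,P1)→practised(P1,D3) ✓  (C1,D3,P3)→practised(P3,D3) ✓  (C1,D4,P3)→practised(P3,D4) ✓  (C2,D2,P2)→practised(P2,D2) ✓  (C2,D3,P2)→practised(P2,D3) ✓  (C3,D1,P1)→practised(P1,D1) ✓  (C3,D2,P1)→practised(P1,D2) ✓  (C3,D2,P2)→practised(P2,D2) ✓  (C3,D3,P2)→practised(P2,D3) ✓  (C4,D1,P1)→practised(P1,D1) ✓  (C4,D4,P3)→practised(P3,D4) ✓
Counterexamples (restrictor triples failing the scope): 0.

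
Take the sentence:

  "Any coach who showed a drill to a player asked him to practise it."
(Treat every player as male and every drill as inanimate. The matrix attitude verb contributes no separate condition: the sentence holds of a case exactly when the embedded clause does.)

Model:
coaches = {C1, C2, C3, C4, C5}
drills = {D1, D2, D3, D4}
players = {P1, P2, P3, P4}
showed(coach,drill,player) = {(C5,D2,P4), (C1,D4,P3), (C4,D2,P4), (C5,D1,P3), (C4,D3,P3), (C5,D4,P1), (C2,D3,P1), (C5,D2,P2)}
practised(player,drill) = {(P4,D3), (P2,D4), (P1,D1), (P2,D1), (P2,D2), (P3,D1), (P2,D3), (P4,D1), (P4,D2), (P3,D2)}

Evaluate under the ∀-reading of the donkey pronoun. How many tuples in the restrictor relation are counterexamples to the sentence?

"him" takes "a player" as antecedent and "it" takes "a drill"; both are donkey pronouns co-varying with the restrictor.
Strong reading: for every (c,d,p) with showed(c,d,p), practised(p,d).
Restrictor triples: (C1,D4,P3)→practised(P3,D4) ✗  (C2,D3,P1)→practised(P1,D3) ✗  (C4,D2,P4)→practised(P4,D2) ✓  (C4,D3,P3)→practised(P3,D3) ✗  (C5,D1,P3)→practised(P3,D1) ✓  (C5,D2,P2)→practised(P2,D2) ✓  (C5,D2,P4)→practised(P4,D2) ✓  (C5,D4,P1)→practised(P1,D4) ✗
Counterexamples (restrictor triples failing the scope): 4.

4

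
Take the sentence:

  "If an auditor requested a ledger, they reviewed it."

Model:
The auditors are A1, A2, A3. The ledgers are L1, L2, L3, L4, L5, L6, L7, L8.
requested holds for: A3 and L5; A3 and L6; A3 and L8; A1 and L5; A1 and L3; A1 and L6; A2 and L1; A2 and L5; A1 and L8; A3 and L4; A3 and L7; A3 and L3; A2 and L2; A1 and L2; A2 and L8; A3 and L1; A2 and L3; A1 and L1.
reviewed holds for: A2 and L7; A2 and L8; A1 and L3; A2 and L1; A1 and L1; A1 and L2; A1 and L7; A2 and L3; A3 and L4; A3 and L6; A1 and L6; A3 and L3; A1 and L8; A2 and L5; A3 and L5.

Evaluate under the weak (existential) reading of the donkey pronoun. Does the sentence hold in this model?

"it" takes "a ledger" as antecedent — a donkey pronoun bound across the clause boundary.
Weak reading: every auditor a with some requested-ledger has at least one requested-ledger l such that reviewed(a,l).
Per auditor: A1:✓  A2:✓  A3:✓
Every auditor in the restrictor has a witness.

True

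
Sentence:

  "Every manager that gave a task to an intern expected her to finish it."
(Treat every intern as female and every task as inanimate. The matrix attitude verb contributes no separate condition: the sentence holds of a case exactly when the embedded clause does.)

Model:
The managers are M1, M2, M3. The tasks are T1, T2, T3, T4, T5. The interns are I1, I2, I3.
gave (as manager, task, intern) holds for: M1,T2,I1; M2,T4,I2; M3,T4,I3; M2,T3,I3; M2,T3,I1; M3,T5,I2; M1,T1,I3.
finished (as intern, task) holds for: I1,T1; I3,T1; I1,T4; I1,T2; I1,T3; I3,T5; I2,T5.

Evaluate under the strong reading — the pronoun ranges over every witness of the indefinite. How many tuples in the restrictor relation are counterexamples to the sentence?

3

"her" takes "an intern" as antecedent and "it" takes "a task"; both are donkey pronouns co-varying with the restrictor.
Strong reading: for every (m,t,i) with gave(m,t,i), finished(i,t).
Restrictor triples: (M1,T1,I3)→finished(I3,T1) ✓  (M1,T2,I1)→finished(I1,T2) ✓  (M2,T3,I1)→finished(I1,T3) ✓  (M2,T3,I3)→finished(I3,T3) ✗  (M2,T4,I2)→finished(I2,T4) ✗  (M3,T4,I3)→finished(I3,T4) ✗  (M3,T5,I2)→finished(I2,T5) ✓
Counterexamples (restrictor triples failing the scope): 3.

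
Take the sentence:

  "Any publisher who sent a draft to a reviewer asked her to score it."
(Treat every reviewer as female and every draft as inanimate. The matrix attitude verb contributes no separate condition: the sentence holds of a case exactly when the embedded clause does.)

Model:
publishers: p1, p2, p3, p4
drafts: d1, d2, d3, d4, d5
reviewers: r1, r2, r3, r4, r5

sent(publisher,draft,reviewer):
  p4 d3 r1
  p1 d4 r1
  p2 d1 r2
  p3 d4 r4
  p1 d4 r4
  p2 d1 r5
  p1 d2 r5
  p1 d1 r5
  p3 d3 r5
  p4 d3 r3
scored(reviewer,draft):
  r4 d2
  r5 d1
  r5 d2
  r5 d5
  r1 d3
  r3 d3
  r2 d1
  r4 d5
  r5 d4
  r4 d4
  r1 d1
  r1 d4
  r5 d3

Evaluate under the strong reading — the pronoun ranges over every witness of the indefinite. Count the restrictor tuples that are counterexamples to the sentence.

"her" takes "a reviewer" as antecedent and "it" takes "a draft"; both are donkey pronouns co-varying with the restrictor.
Strong reading: for every (p,d,r) with sent(p,d,r), scored(r,d).
Restrictor triples: (p1,d1,r5)→scored(r5,d1) ✓  (p1,d2,r5)→scored(r5,d2) ✓  (p1,d4,r1)→scored(r1,d4) ✓  (p1,d4,r4)→scored(r4,d4) ✓  (p2,d1,r2)→scored(r2,d1) ✓  (p2,d1,r5)→scored(r5,d1) ✓  (p3,d3,r5)→scored(r5,d3) ✓  (p3,d4,r4)→scored(r4,d4) ✓  (p4,d3,r1)→scored(r1,d3) ✓  (p4,d3,r3)→scored(r3,d3) ✓
Counterexamples (restrictor triples failing the scope): 0.

0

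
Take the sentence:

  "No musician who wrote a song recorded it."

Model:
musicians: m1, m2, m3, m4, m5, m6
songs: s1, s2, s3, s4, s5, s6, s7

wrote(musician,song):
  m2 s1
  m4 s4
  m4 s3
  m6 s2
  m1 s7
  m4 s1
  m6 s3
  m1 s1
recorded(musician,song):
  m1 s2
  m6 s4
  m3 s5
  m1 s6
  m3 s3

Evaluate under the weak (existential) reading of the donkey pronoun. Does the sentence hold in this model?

"it" takes "a song" as antecedent — a donkey pronoun bound across the clause boundary.
Truth condition: for no (m,s) with wrote(m,s) does recorded(m,s) hold.
Restrictor pairs — does the scope hold? (m1,s1):fails  (m1,s7):fails  (m2,s1):fails  (m4,s1):fails  (m4,s3):fails  (m4,s4):fails  (m6,s2):fails  (m6,s3):fails
Scope holds for no restrictor pair, so the sentence is true.

True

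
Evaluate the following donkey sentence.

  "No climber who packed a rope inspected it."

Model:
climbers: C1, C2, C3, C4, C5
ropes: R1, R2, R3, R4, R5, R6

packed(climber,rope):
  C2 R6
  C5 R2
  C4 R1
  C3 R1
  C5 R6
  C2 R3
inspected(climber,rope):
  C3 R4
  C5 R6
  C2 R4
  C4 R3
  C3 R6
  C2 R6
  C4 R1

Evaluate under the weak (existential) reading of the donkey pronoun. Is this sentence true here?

"it" takes "a rope" as antecedent — a donkey pronoun bound across the clause boundary.
Truth condition: for no (c,r) with packed(c,r) does inspected(c,r) hold.
Restrictor pairs — does the scope hold? (C2,R3):fails  (C2,R6):holds  (C3,R1):fails  (C4,R1):holds  (C5,R2):fails  (C5,R6):holds
Scope holds for 3 pair(s), so the sentence is false.

False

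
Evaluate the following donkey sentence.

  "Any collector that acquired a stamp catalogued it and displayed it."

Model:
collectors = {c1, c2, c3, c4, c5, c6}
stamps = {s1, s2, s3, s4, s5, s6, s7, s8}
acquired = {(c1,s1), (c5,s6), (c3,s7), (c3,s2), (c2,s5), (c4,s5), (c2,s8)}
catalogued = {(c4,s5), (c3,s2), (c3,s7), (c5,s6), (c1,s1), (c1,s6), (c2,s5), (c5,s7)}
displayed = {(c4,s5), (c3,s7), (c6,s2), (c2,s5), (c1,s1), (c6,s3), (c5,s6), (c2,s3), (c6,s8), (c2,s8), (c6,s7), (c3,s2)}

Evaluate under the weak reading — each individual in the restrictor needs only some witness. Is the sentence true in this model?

True

"it" takes "a stamp" as antecedent — a donkey pronoun bound across the clause boundary.
Weak reading: every collector c with some acquired-stamp has at least one acquired-stamp s such that catalogued(c,s) ∧ displayed(c,s).
Per collector: c1:✓  c2:✓  c3:✓  c4:✓  c5:✓
Every collector in the restrictor has a witness.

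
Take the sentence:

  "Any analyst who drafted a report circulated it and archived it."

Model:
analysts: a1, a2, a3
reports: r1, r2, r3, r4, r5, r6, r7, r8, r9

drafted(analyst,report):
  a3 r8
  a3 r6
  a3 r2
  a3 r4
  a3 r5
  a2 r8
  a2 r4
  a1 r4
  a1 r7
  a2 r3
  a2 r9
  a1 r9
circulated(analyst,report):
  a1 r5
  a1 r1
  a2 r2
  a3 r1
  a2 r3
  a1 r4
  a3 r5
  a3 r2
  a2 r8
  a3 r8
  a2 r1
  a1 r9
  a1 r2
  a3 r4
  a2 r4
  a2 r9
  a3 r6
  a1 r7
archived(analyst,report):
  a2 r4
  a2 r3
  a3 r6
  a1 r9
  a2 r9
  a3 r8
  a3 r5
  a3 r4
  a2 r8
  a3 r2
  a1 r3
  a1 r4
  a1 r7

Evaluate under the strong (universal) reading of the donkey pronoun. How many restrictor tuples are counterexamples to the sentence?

0

"it" takes "a report" as antecedent — a donkey pronoun bound across the clause boundary.
Strong reading: for every (a,r) with drafted(a,r), circulated(a,r) ∧ archived(a,r).
Restrictor pairs: (a1,r4) ✓  (a1,r7) ✓  (a1,r9) ✓  (a2,r3) ✓  (a2,r4) ✓  (a2,r8) ✓  (a2,r9) ✓  (a3,r2) ✓  (a3,r4) ✓  (a3,r5) ✓  (a3,r6) ✓  (a3,r8) ✓
Counterexamples (restrictor pairs failing the scope): 0.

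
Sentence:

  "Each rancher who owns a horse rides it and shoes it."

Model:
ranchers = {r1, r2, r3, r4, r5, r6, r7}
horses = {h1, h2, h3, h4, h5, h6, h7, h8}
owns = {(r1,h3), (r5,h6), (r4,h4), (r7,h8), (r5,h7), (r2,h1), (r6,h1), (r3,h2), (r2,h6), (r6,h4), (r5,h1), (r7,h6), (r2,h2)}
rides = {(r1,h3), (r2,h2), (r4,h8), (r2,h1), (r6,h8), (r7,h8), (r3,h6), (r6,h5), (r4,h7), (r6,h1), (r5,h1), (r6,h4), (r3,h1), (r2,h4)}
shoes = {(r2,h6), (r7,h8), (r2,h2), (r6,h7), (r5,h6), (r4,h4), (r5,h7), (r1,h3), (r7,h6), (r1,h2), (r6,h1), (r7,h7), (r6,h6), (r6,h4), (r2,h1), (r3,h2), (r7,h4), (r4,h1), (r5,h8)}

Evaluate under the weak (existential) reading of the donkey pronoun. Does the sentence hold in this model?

False

"it" takes "a horse" as antecedent — a donkey pronoun bound across the clause boundary.
Weak reading: every rancher r with some owns-horse has at least one owns-horse h such that rides(r,h) ∧ shoes(r,h).
Per rancher: r1:✓  r2:✓  r3:✗  r4:✗  r5:✗  r6:✓  r7:✓
r3 has no witness among its owns-horses.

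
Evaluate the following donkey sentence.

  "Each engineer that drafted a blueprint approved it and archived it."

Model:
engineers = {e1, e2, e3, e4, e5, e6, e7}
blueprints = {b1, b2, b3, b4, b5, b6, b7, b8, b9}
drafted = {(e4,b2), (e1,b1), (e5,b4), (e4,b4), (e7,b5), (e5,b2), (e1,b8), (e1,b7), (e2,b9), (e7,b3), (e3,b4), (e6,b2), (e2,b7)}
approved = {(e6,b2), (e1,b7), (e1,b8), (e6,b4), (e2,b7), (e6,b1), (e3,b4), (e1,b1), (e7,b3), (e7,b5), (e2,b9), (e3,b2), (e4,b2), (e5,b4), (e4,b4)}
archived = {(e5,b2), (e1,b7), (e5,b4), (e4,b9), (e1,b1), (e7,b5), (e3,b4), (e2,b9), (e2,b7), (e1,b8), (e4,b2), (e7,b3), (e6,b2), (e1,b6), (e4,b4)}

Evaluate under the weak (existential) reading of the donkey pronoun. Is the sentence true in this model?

"it" takes "a blueprint" as antecedent — a donkey pronoun bound across the clause boundary.
Weak reading: every engineer e with some drafted-blueprint has at least one drafted-blueprint b such that approved(e,b) ∧ archived(e,b).
Per engineer: e1:✓  e2:✓  e3:✓  e4:✓  e5:✓  e6:✓  e7:✓
Every engineer in the restrictor has a witness.

True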